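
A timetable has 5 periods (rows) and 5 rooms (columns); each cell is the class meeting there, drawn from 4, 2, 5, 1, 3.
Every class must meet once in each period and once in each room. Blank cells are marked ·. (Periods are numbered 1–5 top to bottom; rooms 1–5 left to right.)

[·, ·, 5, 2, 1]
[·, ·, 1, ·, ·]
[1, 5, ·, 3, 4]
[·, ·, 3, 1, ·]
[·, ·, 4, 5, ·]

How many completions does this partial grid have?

3

Period 1, room 1: eliminating its period and room leaves {4, 3}.
Period 1, room 2: eliminating its period and room leaves {4, 3}.
Period 2, room 1: eliminating its period and room leaves {4, 2, 5, 3}.
Period 2, room 2: eliminating its period and room leaves {4, 2, 3}.
Period 2, room 4: eliminating its period and room leaves {4}.
Period 2, room 5: eliminating its period and room leaves {2, 5, 3}.
Period 3, room 3: eliminating its period and room leaves {2}.
Period 4, room 1: eliminating its period and room leaves {4, 2, 5}.
Period 4, room 2: eliminating its period and room leaves {4, 2}.
Period 4, room 5: eliminating its period and room leaves {2, 5}.
Period 5, room 1: eliminating its period and room leaves {2, 3}.
Period 5, room 2: eliminating its period and room leaves {2, 1, 3}.
Period 5, room 5: eliminating its period and room leaves {2, 3}.
Enumerating the assignments across these blanks that avoid any period or room repeat gives 3 completions.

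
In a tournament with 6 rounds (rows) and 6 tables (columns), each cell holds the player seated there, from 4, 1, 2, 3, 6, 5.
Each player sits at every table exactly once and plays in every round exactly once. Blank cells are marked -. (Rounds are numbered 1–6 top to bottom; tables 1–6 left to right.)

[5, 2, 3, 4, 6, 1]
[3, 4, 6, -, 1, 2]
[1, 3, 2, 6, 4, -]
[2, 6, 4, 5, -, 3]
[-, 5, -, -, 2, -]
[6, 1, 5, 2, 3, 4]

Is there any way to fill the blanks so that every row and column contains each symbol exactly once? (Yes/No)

Round 2, table 4: round 2 together with table 4 already contain {4, 1, 2, 3, 6, 5} — every symbol — so nothing can go there. The grid has no valid completion.

No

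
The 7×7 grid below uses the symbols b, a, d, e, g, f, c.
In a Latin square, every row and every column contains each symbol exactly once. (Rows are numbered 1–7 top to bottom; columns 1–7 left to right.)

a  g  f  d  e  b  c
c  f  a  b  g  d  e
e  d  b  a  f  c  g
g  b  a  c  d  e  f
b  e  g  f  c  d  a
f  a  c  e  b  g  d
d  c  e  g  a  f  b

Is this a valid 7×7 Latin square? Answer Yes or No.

No

Every row is a permutation, but column 6 contains d twice (at rows 2 and 5).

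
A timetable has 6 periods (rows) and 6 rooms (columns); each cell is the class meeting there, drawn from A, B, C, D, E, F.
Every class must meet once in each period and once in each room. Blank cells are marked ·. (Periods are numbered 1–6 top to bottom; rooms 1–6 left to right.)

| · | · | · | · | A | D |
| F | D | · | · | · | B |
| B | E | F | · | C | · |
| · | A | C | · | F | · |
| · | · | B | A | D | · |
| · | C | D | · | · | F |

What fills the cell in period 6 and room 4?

Period 1, room 3: period 1 has {A, D} and room 3 has {B, C, D, F}, leaving only E.
Period 1, room 1: period 1 has {A, D, E} and room 1 has {B, F}, leaving only C.
Period 2, room 3: period 2 has {B, D, F} and room 3 has {B, C, D, E, F}, leaving only A.
Period 2, room 5: period 2 has {A, B, D, F} and room 5 has {A, C, D, F}, leaving only E.
Period 2, room 4: period 2 has {A, B, D, E, F} and room 4 has {A}, leaving only C.
Period 3, room 4: period 3 has {B, C, E, F} and room 4 has {A, C}, leaving only D.
Period 3, room 6: period 3 has {B, C, D, E, F} and room 6 has {B, D, F}, leaving only A.
Period 4, room 6: period 4 has {A, C, F} and room 6 has {A, B, D, F}, leaving only E.
Period 4, room 1: period 4 has {A, C, E, F} and room 1 has {B, C, F}, leaving only D.
Period 4, room 4: period 4 has {A, C, D, E, F} and room 4 has {A, C, D}, leaving only B.
Period 6 already has {C, D, F} and room 4 already has {A, B, C, D}, so period 6, room 4 must be E.

E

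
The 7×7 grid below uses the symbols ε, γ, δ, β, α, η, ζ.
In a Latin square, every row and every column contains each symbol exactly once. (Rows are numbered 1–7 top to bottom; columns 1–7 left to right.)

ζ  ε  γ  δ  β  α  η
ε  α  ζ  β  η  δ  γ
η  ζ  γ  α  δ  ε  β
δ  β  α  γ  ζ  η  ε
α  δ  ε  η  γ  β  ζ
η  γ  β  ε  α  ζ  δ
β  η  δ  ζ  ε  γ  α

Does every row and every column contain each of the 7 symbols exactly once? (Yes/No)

Every row is a permutation, but column 3 contains γ twice (at rows 1 and 3).

No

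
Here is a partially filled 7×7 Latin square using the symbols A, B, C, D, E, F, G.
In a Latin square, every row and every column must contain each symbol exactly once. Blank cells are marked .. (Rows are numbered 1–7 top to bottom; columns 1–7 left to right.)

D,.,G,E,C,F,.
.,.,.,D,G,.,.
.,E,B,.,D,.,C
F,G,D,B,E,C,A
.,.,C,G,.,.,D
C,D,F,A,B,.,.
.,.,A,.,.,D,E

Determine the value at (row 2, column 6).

A

Row 1, column 7: row 1 has {C, D, E, F, G} and column 7 has {A, C, D, E}, leaving only B.
Row 1, column 2: row 1 has {B, C, D, E, F, G} and column 2 has {D, E, G}, leaving only A.
Row 2, column 3: row 2 has {D, G} and column 3 has {A, B, C, D, F, G}, leaving only E.
Row 2, column 7: row 2 has {D, E, G} and column 7 has {A, B, C, D, E}, leaving only F.
Row 3, column 4: row 3 has {B, C, D, E} and column 4 has {A, B, D, E, G}, leaving only F.
Row 6, column 7: row 6 has {A, B, C, D, F} and column 7 has {A, B, C, D, E, F}, leaving only G.
Row 6, column 6: row 6 has {A, B, C, D, F, G} and column 6 has {C, D, F}, leaving only E.
Row 7, column 4: row 7 has {A, D, E} and column 4 has {A, B, D, E, F, G}, leaving only C.
Row 7, column 5: row 7 has {A, C, D, E} and column 5 has {B, C, D, E, G}, leaving only F.
Row 5, column 5: row 5 has {C, D, G} and column 5 has {B, C, D, E, F, G}, leaving only A.
Row 5, column 6: row 5 has {A, C, D, G} and column 6 has {C, D, E, F}, leaving only B.
Row 2 already has {D, E, F, G} and column 6 already has {B, C, D, E, F}, so row 2, column 6 must be A.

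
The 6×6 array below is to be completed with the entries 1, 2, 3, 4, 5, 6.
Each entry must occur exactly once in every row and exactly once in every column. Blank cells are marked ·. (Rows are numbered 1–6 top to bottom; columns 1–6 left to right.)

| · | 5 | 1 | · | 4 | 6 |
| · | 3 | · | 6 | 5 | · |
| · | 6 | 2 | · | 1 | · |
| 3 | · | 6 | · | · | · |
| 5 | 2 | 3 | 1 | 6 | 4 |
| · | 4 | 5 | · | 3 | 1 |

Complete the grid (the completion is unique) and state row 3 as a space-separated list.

Row 3, column 1: row 3 has {1, 2, 6} and column 1 has {3, 5}, leaving only 4.
Row 1, column 1: row 1 has {1, 4, 5, 6} and column 1 has {3, 4, 5}, leaving only 2.
Row 1, column 4: row 1 has {1, 2, 4, 5, 6} and column 4 has {1, 6}, leaving only 3.
Row 3, column 4: row 3 has {1, 2, 4, 6} and column 4 has {1, 3, 6}, leaving only 5.
Row 3, column 6: row 3 has {1, 2, 4, 5, 6} and column 6 has {1, 4, 6}, leaving only 3.
So row 3 reads: 4 6 2 5 1 3.

4 6 2 5 1 3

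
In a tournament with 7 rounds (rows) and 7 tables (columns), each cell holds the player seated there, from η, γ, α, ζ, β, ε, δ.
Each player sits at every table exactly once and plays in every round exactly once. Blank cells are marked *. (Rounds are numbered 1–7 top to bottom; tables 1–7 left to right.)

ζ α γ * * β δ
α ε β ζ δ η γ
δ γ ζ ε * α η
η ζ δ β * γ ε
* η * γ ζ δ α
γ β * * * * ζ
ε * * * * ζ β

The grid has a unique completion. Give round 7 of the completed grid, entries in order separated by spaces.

Round 7, table 2: round 7 has {ζ, β, ε} and table 2 has {η, γ, α, ζ, β, ε}, leaving only δ.
Round 1, table 4: round 1 has {γ, α, ζ, β, δ} and table 4 has {γ, ζ, β, ε}, leaving only η.
Round 7, table 4: round 7 has {ζ, β, ε, δ} and table 4 has {η, γ, ζ, β, ε}, leaving only α.
Round 7, table 3: round 7 has {α, ζ, β, ε, δ} and table 3 has {γ, ζ, β, δ}, leaving only η.
Round 7, table 5: round 7 has {η, α, ζ, β, ε, δ} and table 5 has {ζ, δ}, leaving only γ.
So round 7 reads: ε δ η α γ ζ β.

ε δ η α γ ζ β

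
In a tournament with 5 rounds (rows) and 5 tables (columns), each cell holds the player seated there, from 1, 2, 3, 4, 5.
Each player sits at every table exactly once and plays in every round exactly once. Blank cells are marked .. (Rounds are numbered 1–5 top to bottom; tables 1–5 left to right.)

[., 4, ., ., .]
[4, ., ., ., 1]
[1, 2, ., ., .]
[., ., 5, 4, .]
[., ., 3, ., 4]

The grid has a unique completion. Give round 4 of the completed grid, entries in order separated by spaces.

Round 2, table 3: round 2 has {1, 4} and table 3 has {3, 5}, leaving only 2.
Round 1, table 3: round 1 has {4} and table 3 has {2, 3, 5}, leaving only 1.
Round 3, table 3: round 3 has {1, 2} and table 3 has {1, 2, 3, 5}, leaving only 4.
Round 4, table 1 is narrowed to {2, 3}; only 3 is consistent with the remaining cells.
Round 4, table 2: round 4 has {3, 4, 5} and table 2 has {2, 4}, leaving only 1.
Round 4, table 5: round 4 has {1, 3, 4, 5} and table 5 has {1, 4}, leaving only 2.
So round 4 reads: 3 1 5 4 2.

3 1 5 4 2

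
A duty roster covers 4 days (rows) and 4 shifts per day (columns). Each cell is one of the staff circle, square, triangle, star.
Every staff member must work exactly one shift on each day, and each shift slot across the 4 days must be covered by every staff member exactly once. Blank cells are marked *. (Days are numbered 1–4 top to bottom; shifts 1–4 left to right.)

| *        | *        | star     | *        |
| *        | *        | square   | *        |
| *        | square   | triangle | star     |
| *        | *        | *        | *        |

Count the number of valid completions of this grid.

Day 1, shift 1: eliminating its day and shift leaves {circle, square, triangle}.
Day 1, shift 2: eliminating its day and shift leaves {circle, triangle}.
Day 1, shift 4: eliminating its day and shift leaves {circle, square, triangle}.
Day 2, shift 1: eliminating its day and shift leaves {circle, triangle, star}.
Day 2, shift 2: eliminating its day and shift leaves {circle, triangle, star}.
Day 2, shift 4: eliminating its day and shift leaves {circle, triangle}.
Day 3, shift 1: eliminating its day and shift leaves {circle}.
Day 4, shift 1: eliminating its day and shift leaves {circle, square, triangle, star}.
Day 4, shift 2: eliminating its day and shift leaves {circle, triangle, star}.
Day 4, shift 3: eliminating its day and shift leaves {circle}.
Day 4, shift 4: eliminating its day and shift leaves {circle, square, triangle}.
Enumerating the assignments across these blanks that avoid any day or shift repeat gives 4 completions.

4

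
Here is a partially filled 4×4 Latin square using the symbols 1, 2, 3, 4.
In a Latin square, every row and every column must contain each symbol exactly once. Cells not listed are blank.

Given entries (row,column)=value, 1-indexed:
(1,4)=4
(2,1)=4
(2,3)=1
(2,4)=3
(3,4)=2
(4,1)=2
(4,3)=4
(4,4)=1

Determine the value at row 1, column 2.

1

Row 2, column 2: row 2 has {1, 3, 4} and column 2 has {}, leaving only 2.
Row 3, column 3: row 3 has {2} and column 3 has {1, 4}, leaving only 3.
Row 1, column 3: row 1 has {4} and column 3 has {1, 3, 4}, leaving only 2.
Row 3, column 1: row 3 has {2, 3} and column 1 has {2, 4}, leaving only 1.
Row 1, column 1: row 1 has {2, 4} and column 1 has {1, 2, 4}, leaving only 3.
Row 1 already has {2, 3, 4} and column 2 already has {2}, so row 1, column 2 must be 1.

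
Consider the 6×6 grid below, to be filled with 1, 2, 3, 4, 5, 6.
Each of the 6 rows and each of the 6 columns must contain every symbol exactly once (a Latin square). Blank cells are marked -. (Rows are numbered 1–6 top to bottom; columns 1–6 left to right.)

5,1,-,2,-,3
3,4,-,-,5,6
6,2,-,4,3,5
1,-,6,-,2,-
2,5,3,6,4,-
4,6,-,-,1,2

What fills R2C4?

1

Row 2 already has {3, 4, 5, 6} and column 4 already has {2, 4, 6}, so row 2, column 4 must be 1.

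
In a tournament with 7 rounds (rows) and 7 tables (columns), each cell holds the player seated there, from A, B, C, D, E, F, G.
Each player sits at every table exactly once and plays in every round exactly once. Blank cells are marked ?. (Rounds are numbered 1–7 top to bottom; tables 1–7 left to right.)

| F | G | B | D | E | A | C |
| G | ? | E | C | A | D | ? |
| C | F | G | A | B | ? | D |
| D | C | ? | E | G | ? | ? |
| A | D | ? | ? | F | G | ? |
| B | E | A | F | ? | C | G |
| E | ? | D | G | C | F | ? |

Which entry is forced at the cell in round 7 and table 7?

B

Round 2, table 2: round 2 has {A, C, D, E, G} and table 2 has {C, D, E, F, G}, leaving only B.
Round 2, table 7: round 2 has {A, B, C, D, E, G} and table 7 has {C, D, G}, leaving only F.
Round 3, table 6: round 3 has {A, B, C, D, F, G} and table 6 has {A, C, D, F, G}, leaving only E.
Round 4, table 3: round 4 has {C, D, E, G} and table 3 has {A, B, D, E, G}, leaving only F.
Round 4, table 6: round 4 has {C, D, E, F, G} and table 6 has {A, C, D, E, F, G}, leaving only B.
Round 4, table 7: round 4 has {B, C, D, E, F, G} and table 7 has {C, D, F, G}, leaving only A.
Round 7 already has {C, D, E, F, G} and table 7 already has {A, C, D, F, G}, so round 7, table 7 must be B.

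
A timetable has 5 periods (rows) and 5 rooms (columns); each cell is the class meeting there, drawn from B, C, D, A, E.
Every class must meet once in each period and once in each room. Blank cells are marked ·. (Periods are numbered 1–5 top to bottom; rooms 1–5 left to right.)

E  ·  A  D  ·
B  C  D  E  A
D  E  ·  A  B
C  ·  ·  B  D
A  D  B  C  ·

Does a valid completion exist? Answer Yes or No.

No period or room among the givens repeats a symbol, and propagating forced cells runs into no contradiction.
One valid completion exists (for instance, E B A D C / B C D E A / D E C A B / C A E B D / A D B C E).

Yes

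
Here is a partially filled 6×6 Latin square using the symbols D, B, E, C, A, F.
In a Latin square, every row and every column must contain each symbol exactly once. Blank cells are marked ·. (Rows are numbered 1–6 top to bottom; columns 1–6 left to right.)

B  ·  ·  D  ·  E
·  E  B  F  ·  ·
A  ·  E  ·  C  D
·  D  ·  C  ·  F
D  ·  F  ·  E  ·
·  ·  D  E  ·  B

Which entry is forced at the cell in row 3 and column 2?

F

Row 2, column 1: row 2 has {B, E, F} and column 1 has {D, B, A}, leaving only C.
Row 2, column 6: row 2 has {B, E, C, F} and column 6 has {D, B, E, F}, leaving only A.
Row 2, column 5: row 2 has {B, E, C, A, F} and column 5 has {E, C}, leaving only D.
Row 3, column 4: row 3 has {D, E, C, A} and column 4 has {D, E, C, F}, leaving only B.
Row 3 already has {D, B, E, C, A} and column 2 already has {D, E}, so row 3, column 2 must be F.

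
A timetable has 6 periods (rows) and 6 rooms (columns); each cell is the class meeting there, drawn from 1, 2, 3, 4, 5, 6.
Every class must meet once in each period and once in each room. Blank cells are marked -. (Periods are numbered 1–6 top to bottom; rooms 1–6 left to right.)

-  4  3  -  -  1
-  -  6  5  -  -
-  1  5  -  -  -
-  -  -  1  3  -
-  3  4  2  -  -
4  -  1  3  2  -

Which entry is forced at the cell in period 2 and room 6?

3

Period 1, room 4: period 1 has {1, 3, 4} and room 4 has {1, 2, 3, 5}, leaving only 6.
Period 1, room 5: period 1 has {1, 3, 4, 6} and room 5 has {2, 3}, leaving only 5.
Period 1, room 1: period 1 has {1, 3, 4, 5, 6} and room 1 has {4}, leaving only 2.
Period 2, room 2: period 2 has {5, 6} and room 2 has {1, 3, 4}, leaving only 2.
Period 3, room 4: period 3 has {1, 5} and room 4 has {1, 2, 3, 5, 6}, leaving only 4.
Period 3, room 5: period 3 has {1, 4, 5} and room 5 has {2, 3, 5}, leaving only 6.
Period 3, room 1: period 3 has {1, 4, 5, 6} and room 1 has {2, 4}, leaving only 3.
Period 2, room 1: period 2 has {2, 5, 6} and room 1 has {2, 3, 4}, leaving only 1.
Period 2, room 5: period 2 has {1, 2, 5, 6} and room 5 has {2, 3, 5, 6}, leaving only 4.
Period 2 already has {1, 2, 4, 5, 6} and room 6 already has {1}, so period 2, room 6 must be 3.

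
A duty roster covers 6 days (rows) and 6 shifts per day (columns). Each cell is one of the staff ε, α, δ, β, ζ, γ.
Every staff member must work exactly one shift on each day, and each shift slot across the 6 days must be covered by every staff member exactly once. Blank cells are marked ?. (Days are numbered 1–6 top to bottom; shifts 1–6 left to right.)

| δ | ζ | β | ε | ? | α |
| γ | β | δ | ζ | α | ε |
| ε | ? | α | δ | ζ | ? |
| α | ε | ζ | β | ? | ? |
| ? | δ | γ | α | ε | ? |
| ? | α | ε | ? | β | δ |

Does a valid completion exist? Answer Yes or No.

No day or shift among the givens repeats a symbol, and propagating forced cells runs into no contradiction.
One valid completion exists (for instance, δ ζ β ε γ α / γ β δ ζ α ε / ε γ α δ ζ β / α ε ζ β δ γ / β δ γ α ε ζ / ζ α ε γ β δ).

Yes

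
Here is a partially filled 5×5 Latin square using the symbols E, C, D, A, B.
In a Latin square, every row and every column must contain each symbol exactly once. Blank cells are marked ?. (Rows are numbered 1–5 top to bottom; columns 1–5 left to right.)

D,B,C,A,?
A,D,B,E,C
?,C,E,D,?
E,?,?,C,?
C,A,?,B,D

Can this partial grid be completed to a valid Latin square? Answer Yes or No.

No

Row 4, column 2: row 4 together with column 2 already contain {E, C, D, A, B} — every symbol — so nothing can go there. The grid has no valid completion.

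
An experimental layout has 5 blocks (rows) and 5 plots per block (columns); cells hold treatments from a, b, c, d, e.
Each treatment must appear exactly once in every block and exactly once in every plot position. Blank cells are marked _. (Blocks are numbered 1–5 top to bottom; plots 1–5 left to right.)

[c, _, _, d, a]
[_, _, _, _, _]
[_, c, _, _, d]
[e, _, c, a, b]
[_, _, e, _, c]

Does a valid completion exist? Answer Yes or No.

No block or plot among the givens repeats a symbol, and propagating forced cells runs into no contradiction.
One valid completion exists (for instance, c e b d a / a b d c e / b c a e d / e d c a b / d a e b c).

Yes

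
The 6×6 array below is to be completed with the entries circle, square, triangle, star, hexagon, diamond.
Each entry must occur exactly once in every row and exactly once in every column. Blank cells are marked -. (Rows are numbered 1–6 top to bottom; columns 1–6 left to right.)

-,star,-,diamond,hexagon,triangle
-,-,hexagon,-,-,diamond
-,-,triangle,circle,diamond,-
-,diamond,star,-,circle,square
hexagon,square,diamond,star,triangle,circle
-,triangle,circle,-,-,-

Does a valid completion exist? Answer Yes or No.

Yes

No row or column among the givens repeats a symbol, and propagating forced cells runs into no contradiction.
One valid completion exists (for instance, circle star square diamond hexagon triangle / star circle hexagon triangle square diamond / square hexagon triangle circle diamond star / triangle diamond star hexagon circle square / hexagon square diamond star triangle circle / diamond triangle circle square star hexagon).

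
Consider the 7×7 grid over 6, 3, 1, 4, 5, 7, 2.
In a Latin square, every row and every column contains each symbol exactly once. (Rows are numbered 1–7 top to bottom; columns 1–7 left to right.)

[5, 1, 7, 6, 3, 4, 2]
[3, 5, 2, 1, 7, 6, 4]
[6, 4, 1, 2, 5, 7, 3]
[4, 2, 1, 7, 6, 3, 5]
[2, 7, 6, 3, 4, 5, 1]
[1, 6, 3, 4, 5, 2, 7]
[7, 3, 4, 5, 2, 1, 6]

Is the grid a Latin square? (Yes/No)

Every row is a permutation, but column 3 contains 1 twice (at rows 3 and 4).

No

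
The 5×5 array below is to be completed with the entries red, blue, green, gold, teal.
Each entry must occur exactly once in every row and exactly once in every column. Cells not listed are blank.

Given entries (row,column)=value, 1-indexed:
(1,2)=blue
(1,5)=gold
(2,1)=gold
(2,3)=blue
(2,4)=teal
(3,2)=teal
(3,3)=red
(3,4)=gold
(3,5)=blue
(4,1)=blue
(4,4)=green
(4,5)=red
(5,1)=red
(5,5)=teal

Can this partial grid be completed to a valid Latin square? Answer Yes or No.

Yes

No row or column among the givens repeats a symbol, and propagating forced cells runs into no contradiction.
One valid completion exists (for instance, teal blue green red gold / gold red blue teal green / green teal red gold blue / blue gold teal green red / red green gold blue teal).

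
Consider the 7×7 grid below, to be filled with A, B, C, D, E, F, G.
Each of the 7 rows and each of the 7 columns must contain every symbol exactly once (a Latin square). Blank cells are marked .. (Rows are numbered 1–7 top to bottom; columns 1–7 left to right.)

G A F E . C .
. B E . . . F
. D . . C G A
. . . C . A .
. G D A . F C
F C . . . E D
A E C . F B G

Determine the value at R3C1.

Row 1, column 7: row 1 has {A, C, E, F, G} and column 7 has {A, C, D, F, G}, leaving only B.
Row 1, column 5: row 1 has {A, B, C, E, F, G} and column 5 has {C, F}, leaving only D.
Row 2, column 6: row 2 has {B, E, F} and column 6 has {A, B, C, E, F, G}, leaving only D.
Row 2, column 1: row 2 has {B, D, E, F} and column 1 has {A, F, G}, leaving only C.
Row 2, column 4: row 2 has {B, C, D, E, F} and column 4 has {A, C, E}, leaving only G.
Row 2, column 5: row 2 has {B, C, D, E, F, G} and column 5 has {C, D, F}, leaving only A.
Row 3, column 3: row 3 has {A, C, D, G} and column 3 has {C, D, E, F}, leaving only B.
Row 3 already has {A, B, C, D, G} and column 1 already has {A, C, F, G}, so row 3, column 1 must be E.

E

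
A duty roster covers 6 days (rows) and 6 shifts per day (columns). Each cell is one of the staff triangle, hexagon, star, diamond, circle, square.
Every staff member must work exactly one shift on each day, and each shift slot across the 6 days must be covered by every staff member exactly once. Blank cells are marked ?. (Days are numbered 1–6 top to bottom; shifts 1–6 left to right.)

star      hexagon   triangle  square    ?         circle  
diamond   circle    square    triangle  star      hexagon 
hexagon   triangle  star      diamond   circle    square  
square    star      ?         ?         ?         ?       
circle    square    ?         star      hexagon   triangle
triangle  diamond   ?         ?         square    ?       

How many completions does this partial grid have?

2

Day 1, shift 5: eliminating its day and shift leaves {diamond}.
Day 4, shift 3: eliminating its day and shift leaves {hexagon, diamond, circle}.
Day 4, shift 4: eliminating its day and shift leaves {hexagon, circle}.
Day 4, shift 5: eliminating its day and shift leaves {triangle, diamond}.
Day 4, shift 6: eliminating its day and shift leaves {diamond}.
Day 5, shift 3: eliminating its day and shift leaves {diamond}.
Day 6, shift 3: eliminating its day and shift leaves {hexagon, circle}.
Day 6, shift 4: eliminating its day and shift leaves {hexagon, circle}.
Day 6, shift 6: eliminating its day and shift leaves {star}.
Enumerating the assignments across these blanks that avoid any day or shift repeat gives 2 completions.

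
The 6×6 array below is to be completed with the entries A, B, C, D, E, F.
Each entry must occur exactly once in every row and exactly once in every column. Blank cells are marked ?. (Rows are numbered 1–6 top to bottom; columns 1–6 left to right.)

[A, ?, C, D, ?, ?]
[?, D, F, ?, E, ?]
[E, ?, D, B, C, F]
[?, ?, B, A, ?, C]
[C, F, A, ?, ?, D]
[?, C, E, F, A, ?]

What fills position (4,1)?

F

Row 2, column 1: row 2 has {D, E, F} and column 1 has {A, C, E}, leaving only B.
Row 2, column 4: row 2 has {B, D, E, F} and column 4 has {A, B, D, F}, leaving only C.
Row 2, column 6: row 2 has {B, C, D, E, F} and column 6 has {C, D, F}, leaving only A.
Row 3, column 2: row 3 has {B, C, D, E, F} and column 2 has {C, D, F}, leaving only A.
Row 4, column 2: row 4 has {A, B, C} and column 2 has {A, C, D, F}, leaving only E.
Row 1, column 2: row 1 has {A, C, D} and column 2 has {A, C, D, E, F}, leaving only B.
Row 1, column 5: row 1 has {A, B, C, D} and column 5 has {A, C, E}, leaving only F.
Row 1, column 6: row 1 has {A, B, C, D, F} and column 6 has {A, C, D, F}, leaving only E.
Row 4, column 5: row 4 has {A, B, C, E} and column 5 has {A, C, E, F}, leaving only D.
Row 4 already has {A, B, C, D, E} and column 1 already has {A, B, C, E}, so row 4, column 1 must be F.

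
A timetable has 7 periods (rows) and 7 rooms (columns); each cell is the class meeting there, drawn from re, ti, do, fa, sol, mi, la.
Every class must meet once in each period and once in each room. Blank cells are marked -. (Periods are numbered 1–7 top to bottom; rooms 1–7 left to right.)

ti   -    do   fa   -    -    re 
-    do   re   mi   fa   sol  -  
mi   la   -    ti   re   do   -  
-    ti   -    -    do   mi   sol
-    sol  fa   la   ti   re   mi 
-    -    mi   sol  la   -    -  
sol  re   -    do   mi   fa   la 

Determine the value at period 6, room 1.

Period 1, room 2: period 1 has {re, ti, do, fa} and room 2 has {re, ti, do, sol, la}, leaving only mi.
Period 1, room 5: period 1 has {re, ti, do, fa, mi} and room 5 has {re, ti, do, fa, mi, la}, leaving only sol.
Period 1, room 6: period 1 has {re, ti, do, fa, sol, mi} and room 6 has {re, do, fa, sol, mi}, leaving only la.
Period 2, room 1: period 2 has {re, do, fa, sol, mi} and room 1 has {ti, sol, mi}, leaving only la.
Period 2, room 7: period 2 has {re, do, fa, sol, mi, la} and room 7 has {re, sol, mi, la}, leaving only ti.
Period 3, room 3: period 3 has {re, ti, do, mi, la} and room 3 has {re, do, fa, mi}, leaving only sol.
Period 3, room 7: period 3 has {re, ti, do, sol, mi, la} and room 7 has {re, ti, sol, mi, la}, leaving only fa.
Period 4, room 3: period 4 has {ti, do, sol, mi} and room 3 has {re, do, fa, sol, mi}, leaving only la.
Period 4, room 4: period 4 has {ti, do, sol, mi, la} and room 4 has {ti, do, fa, sol, mi, la}, leaving only re.
Period 4, room 1: period 4 has {re, ti, do, sol, mi, la} and room 1 has {ti, sol, mi, la}, leaving only fa.
Period 5, room 1: period 5 has {re, ti, fa, sol, mi, la} and room 1 has {ti, fa, sol, mi, la}, leaving only do.
Period 6 already has {sol, mi, la} and room 1 already has {ti, do, fa, sol, mi, la}, so period 6, room 1 must be re.

re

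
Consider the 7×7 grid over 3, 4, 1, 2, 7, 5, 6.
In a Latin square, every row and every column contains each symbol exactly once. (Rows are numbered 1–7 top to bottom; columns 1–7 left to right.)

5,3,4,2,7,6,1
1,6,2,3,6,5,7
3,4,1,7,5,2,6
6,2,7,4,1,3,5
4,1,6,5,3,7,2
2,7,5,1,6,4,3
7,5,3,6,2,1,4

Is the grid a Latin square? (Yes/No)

No

Column 5 contains 6 twice (at rows 2 and 6), so it is not a permutation.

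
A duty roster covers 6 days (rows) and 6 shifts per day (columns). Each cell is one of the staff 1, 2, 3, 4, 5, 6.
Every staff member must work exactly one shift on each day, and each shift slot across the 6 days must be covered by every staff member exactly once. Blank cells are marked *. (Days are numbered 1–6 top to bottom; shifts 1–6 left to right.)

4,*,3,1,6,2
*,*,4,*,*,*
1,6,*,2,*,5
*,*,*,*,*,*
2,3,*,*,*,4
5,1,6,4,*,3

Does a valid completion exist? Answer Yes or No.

Day 3, shift 3: day 3 together with shift 3 already contain {1, 2, 3, 4, 5, 6} — every symbol — so nothing can go there. The grid has no valid completion.

No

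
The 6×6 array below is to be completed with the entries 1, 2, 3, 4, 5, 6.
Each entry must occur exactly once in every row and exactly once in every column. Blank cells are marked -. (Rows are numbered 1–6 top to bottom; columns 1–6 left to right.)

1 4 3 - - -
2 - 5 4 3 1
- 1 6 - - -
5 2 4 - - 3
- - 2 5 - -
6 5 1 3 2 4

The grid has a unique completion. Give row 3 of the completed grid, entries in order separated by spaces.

3 1 6 2 4 5

Row 3, column 4: row 3 has {1, 6} and column 4 has {3, 4, 5}, leaving only 2.
Row 3, column 6: row 3 has {1, 2, 6} and column 6 has {1, 3, 4}, leaving only 5.
Row 3, column 5: row 3 has {1, 2, 5, 6} and column 5 has {2, 3}, leaving only 4.
Row 3, column 1: row 3 has {1, 2, 4, 5, 6} and column 1 has {1, 2, 5, 6}, leaving only 3.
So row 3 reads: 3 1 6 2 4 5.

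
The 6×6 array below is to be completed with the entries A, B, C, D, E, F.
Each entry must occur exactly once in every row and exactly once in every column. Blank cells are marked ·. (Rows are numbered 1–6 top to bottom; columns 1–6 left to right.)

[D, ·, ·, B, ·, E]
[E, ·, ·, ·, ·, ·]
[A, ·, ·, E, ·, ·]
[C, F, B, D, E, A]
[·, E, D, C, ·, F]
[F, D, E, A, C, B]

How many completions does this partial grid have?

3

Row 1, column 2: eliminating its row and column leaves {A, C}.
Row 1, column 3: eliminating its row and column leaves {A, C, F}.
Row 1, column 5: eliminating its row and column leaves {A, F}.
Row 2, column 2: eliminating its row and column leaves {A, B, C}.
Row 2, column 3: eliminating its row and column leaves {A, C, F}.
Row 2, column 4: eliminating its row and column leaves {F}.
Row 2, column 5: eliminating its row and column leaves {A, B, D, F}.
Row 2, column 6: eliminating its row and column leaves {C, D}.
Row 3, column 2: eliminating its row and column leaves {B, C}.
Row 3, column 3: eliminating its row and column leaves {C, F}.
Row 3, column 5: eliminating its row and column leaves {B, D, F}.
Row 3, column 6: eliminating its row and column leaves {C, D}.
Row 5, column 1: eliminating its row and column leaves {B}.
Row 5, column 5: eliminating its row and column leaves {A, B}.
Enumerating the assignments across these blanks that avoid any row or column repeat gives 3 completions.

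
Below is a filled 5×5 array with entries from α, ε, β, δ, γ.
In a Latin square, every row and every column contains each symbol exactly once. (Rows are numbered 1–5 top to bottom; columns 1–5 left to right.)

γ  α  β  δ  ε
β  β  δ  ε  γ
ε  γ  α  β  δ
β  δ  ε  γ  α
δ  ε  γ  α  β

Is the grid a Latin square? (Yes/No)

No

Column 1 contains β twice (at rows 2 and 4), so it is not a permutation.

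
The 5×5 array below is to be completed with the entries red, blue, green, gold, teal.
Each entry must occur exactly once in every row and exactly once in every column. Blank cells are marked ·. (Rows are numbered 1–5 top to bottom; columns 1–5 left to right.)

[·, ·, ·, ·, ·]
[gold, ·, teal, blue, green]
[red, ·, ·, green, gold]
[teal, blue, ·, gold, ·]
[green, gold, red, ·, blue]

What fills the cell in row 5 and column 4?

Row 5 already has {red, blue, green, gold} and column 4 already has {blue, green, gold}, so row 5, column 4 must be teal.

teal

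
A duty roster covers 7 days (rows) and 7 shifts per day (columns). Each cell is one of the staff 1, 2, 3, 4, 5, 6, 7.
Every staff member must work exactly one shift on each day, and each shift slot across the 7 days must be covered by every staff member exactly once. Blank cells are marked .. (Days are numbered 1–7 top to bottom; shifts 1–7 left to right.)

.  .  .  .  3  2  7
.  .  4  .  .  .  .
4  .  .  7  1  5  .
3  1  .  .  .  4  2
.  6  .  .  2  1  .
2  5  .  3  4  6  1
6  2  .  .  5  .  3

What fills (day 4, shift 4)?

Day 1, shift 2: day 1 has {2, 3, 7} and shift 2 has {1, 2, 5, 6}, leaving only 4.
Day 3, shift 2: day 3 has {1, 4, 5, 7} and shift 2 has {1, 2, 4, 5, 6}, leaving only 3.
Day 2, shift 2: day 2 has {4} and shift 2 has {1, 2, 3, 4, 5, 6}, leaving only 7.
Day 2, shift 5: day 2 has {4, 7} and shift 5 has {1, 2, 3, 4, 5}, leaving only 6.
Day 2, shift 6: day 2 has {4, 6, 7} and shift 6 has {1, 2, 4, 5, 6}, leaving only 3.
Day 2, shift 7: day 2 has {3, 4, 6, 7} and shift 7 has {1, 2, 3, 7}, leaving only 5.
Day 2, shift 1: day 2 has {3, 4, 5, 6, 7} and shift 1 has {2, 3, 4, 6}, leaving only 1.
Day 1, shift 1: day 1 has {2, 3, 4, 7} and shift 1 has {1, 2, 3, 4, 6}, leaving only 5.
Day 2, shift 4: day 2 has {1, 3, 4, 5, 6, 7} and shift 4 has {3, 7}, leaving only 2.
Day 3, shift 7: day 3 has {1, 3, 4, 5, 7} and shift 7 has {1, 2, 3, 5, 7}, leaving only 6.
Day 3, shift 3: day 3 has {1, 3, 4, 5, 6, 7} and shift 3 has {4}, leaving only 2.
Day 4, shift 5: day 4 has {1, 2, 3, 4} and shift 5 has {1, 2, 3, 4, 5, 6}, leaving only 7.
Day 5, shift 1: day 5 has {1, 2, 6} and shift 1 has {1, 2, 3, 4, 5, 6}, leaving only 7.
Day 5, shift 7: day 5 has {1, 2, 6, 7} and shift 7 has {1, 2, 3, 5, 6, 7}, leaving only 4.
Day 5, shift 4: day 5 has {1, 2, 4, 6, 7} and shift 4 has {2, 3, 7}, leaving only 5.
Day 4 already has {1, 2, 3, 4, 7} and shift 4 already has {2, 3, 5, 7}, so day 4, shift 4 must be 6.

6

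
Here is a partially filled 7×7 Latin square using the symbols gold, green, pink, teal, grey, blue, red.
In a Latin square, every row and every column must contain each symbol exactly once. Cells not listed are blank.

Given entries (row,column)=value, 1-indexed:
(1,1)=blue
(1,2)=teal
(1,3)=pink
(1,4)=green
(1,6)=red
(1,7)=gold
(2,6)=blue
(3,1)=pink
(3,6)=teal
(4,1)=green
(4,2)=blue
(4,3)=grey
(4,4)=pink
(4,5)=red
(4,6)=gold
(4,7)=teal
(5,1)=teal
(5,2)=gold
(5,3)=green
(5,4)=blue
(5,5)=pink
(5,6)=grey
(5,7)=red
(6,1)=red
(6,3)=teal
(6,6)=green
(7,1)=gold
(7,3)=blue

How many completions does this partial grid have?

9

Row 1, column 5: eliminating its row and column leaves {grey}.
Row 2, column 1: eliminating its row and column leaves {grey}.
Row 2, column 2: eliminating its row and column leaves {green, pink, grey, red}.
Row 2, column 3: eliminating its row and column leaves {gold, red}.
Row 2, column 4: eliminating its row and column leaves {gold, teal, grey, red}.
Row 2, column 5: eliminating its row and column leaves {gold, green, teal, grey}.
Row 2, column 7: eliminating its row and column leaves {green, pink, grey}.
Row 3, column 2: eliminating its row and column leaves {green, grey, red}.
Row 3, column 3: eliminating its row and column leaves {gold, red}.
Row 3, column 4: eliminating its row and column leaves {gold, grey, red}.
Row 3, column 5: eliminating its row and column leaves {gold, green, grey, blue}.
Row 3, column 7: eliminating its row and column leaves {green, grey, blue}.
Row 6, column 2: eliminating its row and column leaves {pink, grey}.
Row 6, column 4: eliminating its row and column leaves {gold, grey}.
Row 6, column 5: eliminating its row and column leaves {gold, grey, blue}.
Row 6, column 7: eliminating its row and column leaves {pink, grey, blue}.
Row 7, column 2: eliminating its row and column leaves {green, pink, grey, red}.
Row 7, column 4: eliminating its row and column leaves {teal, grey, red}.
Row 7, column 5: eliminating its row and column leaves {green, teal, grey}.
Row 7, column 6: eliminating its row and column leaves {pink}.
Row 7, column 7: eliminating its row and column leaves {green, pink, grey}.
Enumerating the assignments across these blanks that avoid any row or column repeat gives 9 completions.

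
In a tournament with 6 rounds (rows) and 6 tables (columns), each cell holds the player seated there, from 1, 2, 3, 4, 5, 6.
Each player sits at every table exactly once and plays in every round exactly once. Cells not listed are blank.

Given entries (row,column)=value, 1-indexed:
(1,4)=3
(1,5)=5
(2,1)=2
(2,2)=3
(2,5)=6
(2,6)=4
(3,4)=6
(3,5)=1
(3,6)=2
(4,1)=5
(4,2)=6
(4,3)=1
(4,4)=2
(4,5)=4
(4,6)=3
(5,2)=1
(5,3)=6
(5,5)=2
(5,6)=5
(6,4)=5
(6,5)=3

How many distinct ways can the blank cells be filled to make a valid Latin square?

Round 1, table 1: eliminating its round and table leaves {1, 4, 6}.
Round 1, table 2: eliminating its round and table leaves {2, 4}.
Round 1, table 3: eliminating its round and table leaves {2, 4}.
Round 1, table 6: eliminating its round and table leaves {1, 6}.
Round 2, table 3: eliminating its round and table leaves {5}.
Round 2, table 4: eliminating its round and table leaves {1}.
Round 3, table 1: eliminating its round and table leaves {3, 4}.
Round 3, table 2: eliminating its round and table leaves {4, 5}.
Round 3, table 3: eliminating its round and table leaves {3, 4, 5}.
Round 5, table 1: eliminating its round and table leaves {3, 4}.
Round 5, table 4: eliminating its round and table leaves {4}.
Round 6, table 1: eliminating its round and table leaves {1, 4, 6}.
Round 6, table 2: eliminating its round and table leaves {2, 4}.
Round 6, table 3: eliminating its round and table leaves {2, 4}.
Round 6, table 6: eliminating its round and table leaves {1, 6}.
Enumerating the assignments across these blanks that avoid any round or table repeat gives 4 completions.

4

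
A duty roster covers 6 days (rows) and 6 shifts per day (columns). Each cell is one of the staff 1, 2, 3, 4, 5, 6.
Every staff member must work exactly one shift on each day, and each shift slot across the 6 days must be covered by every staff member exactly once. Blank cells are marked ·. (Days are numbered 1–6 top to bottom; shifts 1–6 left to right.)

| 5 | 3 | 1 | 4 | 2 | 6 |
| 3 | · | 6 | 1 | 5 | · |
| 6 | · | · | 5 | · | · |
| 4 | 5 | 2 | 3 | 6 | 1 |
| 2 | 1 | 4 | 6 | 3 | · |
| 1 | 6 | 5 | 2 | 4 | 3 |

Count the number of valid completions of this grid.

Day 2, shift 2: eliminating its day and shift leaves {2, 4}.
Day 2, shift 6: eliminating its day and shift leaves {2, 4}.
Day 3, shift 2: eliminating its day and shift leaves {2, 4}.
Day 3, shift 3: eliminating its day and shift leaves {3}.
Day 3, shift 5: eliminating its day and shift leaves {1}.
Day 3, shift 6: eliminating its day and shift leaves {2, 4}.
Day 5, shift 6: eliminating its day and shift leaves {5}.
Enumerating the assignments across these blanks that avoid any day or shift repeat gives 2 completions.

2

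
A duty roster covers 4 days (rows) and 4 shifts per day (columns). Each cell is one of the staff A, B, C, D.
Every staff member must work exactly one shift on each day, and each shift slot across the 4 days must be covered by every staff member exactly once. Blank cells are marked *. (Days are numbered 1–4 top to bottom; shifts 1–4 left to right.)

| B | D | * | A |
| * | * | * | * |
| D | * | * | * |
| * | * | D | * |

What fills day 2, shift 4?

D

Day 1, shift 3: day 1 has {A, B, D} and shift 3 has {D}, leaving only C.
Day 2, shift 4 is narrowed to {B, C, D}.
If it were B, then day 2, shift 2 would be left with no valid symbol.
If it were C, then day 2, shift 3 would be left with no valid symbol.
So day 2, shift 4 must be D.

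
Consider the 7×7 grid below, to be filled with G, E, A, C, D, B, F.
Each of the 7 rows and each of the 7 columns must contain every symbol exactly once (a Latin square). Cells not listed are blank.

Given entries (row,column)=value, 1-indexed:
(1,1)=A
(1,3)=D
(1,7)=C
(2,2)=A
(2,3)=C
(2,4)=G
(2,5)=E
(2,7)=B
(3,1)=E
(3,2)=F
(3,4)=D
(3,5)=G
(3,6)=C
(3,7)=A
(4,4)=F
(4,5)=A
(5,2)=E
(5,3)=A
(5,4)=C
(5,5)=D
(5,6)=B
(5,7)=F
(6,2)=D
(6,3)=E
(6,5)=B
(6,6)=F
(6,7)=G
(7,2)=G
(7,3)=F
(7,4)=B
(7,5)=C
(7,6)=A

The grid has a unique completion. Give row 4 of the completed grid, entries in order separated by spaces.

Row 1, column 2: row 1 has {A, C, D} and column 2 has {G, E, A, D, F}, leaving only B.
Row 4, column 2: row 4 has {A, F} and column 2 has {G, E, A, D, B, F}, leaving only C.
Row 1, column 4: row 1 has {A, C, D, B} and column 4 has {G, C, D, B, F}, leaving only E.
Row 1, column 5: row 1 has {E, A, C, D, B} and column 5 has {G, E, A, C, D, B}, leaving only F.
Row 1, column 6: row 1 has {E, A, C, D, B, F} and column 6 has {A, C, B, F}, leaving only G.
Row 2, column 6: row 2 has {G, E, A, C, B} and column 6 has {G, A, C, B, F}, leaving only D.
Row 4, column 6: row 4 has {A, C, F} and column 6 has {G, A, C, D, B, F}, leaving only E.
Row 4, column 7: row 4 has {E, A, C, F} and column 7 has {G, A, C, B, F}, leaving only D.
Row 2, column 1: row 2 has {G, E, A, C, D, B} and column 1 has {E, A}, leaving only F.
Row 3, column 3: row 3 has {G, E, A, C, D, F} and column 3 has {E, A, C, D, F}, leaving only B.
Row 4, column 3: row 4 has {E, A, C, D, F} and column 3 has {E, A, C, D, B, F}, leaving only G.
Row 4, column 1: row 4 has {G, E, A, C, D, F} and column 1 has {E, A, F}, leaving only B.
So row 4 reads: B C G F A E D.

B C G F A E D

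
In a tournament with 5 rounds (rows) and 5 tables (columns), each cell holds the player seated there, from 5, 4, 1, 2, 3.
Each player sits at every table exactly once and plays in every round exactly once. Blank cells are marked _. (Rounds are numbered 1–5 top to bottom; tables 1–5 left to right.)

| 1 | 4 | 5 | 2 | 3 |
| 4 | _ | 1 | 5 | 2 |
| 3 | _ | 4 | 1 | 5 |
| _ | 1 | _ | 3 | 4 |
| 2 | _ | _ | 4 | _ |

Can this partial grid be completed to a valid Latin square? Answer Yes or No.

No round or table among the givens repeats a symbol, and propagating forced cells runs into no contradiction.
One valid completion exists (for instance, 1 4 5 2 3 / 4 3 1 5 2 / 3 2 4 1 5 / 5 1 2 3 4 / 2 5 3 4 1).

Yes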